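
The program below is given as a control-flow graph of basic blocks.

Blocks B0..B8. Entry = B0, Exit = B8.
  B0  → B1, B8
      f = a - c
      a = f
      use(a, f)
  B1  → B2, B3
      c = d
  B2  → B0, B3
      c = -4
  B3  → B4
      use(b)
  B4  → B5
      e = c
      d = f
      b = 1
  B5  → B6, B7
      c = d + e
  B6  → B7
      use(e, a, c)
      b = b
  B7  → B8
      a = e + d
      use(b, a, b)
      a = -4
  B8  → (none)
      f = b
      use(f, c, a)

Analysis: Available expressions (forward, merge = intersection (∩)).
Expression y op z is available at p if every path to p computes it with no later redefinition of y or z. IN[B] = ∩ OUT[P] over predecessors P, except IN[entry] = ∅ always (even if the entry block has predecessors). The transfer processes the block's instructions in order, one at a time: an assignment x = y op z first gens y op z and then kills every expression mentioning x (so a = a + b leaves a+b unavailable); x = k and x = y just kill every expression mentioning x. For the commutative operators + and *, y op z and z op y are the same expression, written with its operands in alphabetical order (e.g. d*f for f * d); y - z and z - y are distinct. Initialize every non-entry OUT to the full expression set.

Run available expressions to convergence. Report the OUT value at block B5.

Answer: {d+e}

Trace:
Fixpoint table:
  B0: | IN={} | OUT={}
  B1: | IN={} | OUT={}
  B2: | IN={} | OUT={}
  B3: | IN={} | OUT={}
  B4: | IN={} | OUT={}
  B5: | IN={} | OUT={d+e}
  B6: | IN={d+e} | OUT={d+e}
  B7: | IN={d+e} | OUT={d+e}
  B8: | IN={} | OUT={}

Merge at B5: IN[B5] = OUT[B4] = {}
Applying B5's transfer function to that IN value gives OUT[B5] (row B5 above).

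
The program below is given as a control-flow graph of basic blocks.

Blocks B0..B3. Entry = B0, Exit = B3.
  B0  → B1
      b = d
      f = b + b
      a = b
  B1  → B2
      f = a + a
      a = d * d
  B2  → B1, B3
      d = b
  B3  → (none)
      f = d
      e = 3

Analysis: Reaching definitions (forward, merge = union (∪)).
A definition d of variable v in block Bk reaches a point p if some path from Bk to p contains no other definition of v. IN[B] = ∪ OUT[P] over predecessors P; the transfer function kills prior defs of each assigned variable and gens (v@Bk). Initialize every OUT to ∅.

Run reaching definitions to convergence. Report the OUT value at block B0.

Answer: {a@B0, b@B0, f@B0}

Derivation:
Converged values:
  B0:   IN={}   OUT={a@B0, b@B0, f@B0}
  B1:   IN={a@B0, a@B1, b@B0, d@B2, f@B0, f@B1}   OUT={a@B1, b@B0, d@B2, f@B1}
  B2:   IN={a@B1, b@B0, d@B2, f@B1}   OUT={a@B1, b@B0, d@B2, f@B1}
  B3:   IN={a@B1, b@B0, d@B2, f@B1}   OUT={a@B1, b@B0, d@B2, e@B3, f@B3}

B0 is the boundary node: IN[B0] = {}
Applying B0's transfer function to that IN value gives OUT[B0] (row B0 above).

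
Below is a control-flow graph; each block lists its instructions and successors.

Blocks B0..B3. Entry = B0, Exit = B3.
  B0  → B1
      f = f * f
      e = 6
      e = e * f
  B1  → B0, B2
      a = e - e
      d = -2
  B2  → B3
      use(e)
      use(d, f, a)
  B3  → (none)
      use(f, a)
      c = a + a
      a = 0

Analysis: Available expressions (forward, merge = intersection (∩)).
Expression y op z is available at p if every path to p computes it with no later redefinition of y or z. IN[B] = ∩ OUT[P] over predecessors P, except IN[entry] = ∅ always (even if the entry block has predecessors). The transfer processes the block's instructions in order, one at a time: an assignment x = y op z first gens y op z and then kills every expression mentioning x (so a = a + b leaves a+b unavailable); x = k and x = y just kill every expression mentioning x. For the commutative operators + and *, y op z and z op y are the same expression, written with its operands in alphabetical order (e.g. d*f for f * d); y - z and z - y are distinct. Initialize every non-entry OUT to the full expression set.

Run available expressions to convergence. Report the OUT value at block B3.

Answer: {e-e}

Trace:
Per-block solution:
  B0: | IN={} | OUT={}
  B1: | IN={} | OUT={e-e}
  B2: | IN={e-e} | OUT={e-e}
  B3: | IN={e-e} | OUT={e-e}

Merge at B3: IN[B3] = OUT[B2] = {e-e}
Applying B3's transfer function to that IN value gives OUT[B3] (row B3 above).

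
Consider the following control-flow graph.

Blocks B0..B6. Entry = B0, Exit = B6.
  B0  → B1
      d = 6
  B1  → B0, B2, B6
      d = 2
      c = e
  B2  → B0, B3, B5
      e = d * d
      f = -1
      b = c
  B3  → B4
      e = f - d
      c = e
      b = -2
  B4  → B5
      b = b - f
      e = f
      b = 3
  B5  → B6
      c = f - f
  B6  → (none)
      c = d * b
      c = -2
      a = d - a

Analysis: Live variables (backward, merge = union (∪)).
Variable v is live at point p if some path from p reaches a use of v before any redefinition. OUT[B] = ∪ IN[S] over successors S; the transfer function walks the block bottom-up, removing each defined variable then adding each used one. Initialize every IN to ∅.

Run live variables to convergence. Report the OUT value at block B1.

Converged values:
  B0: | IN={a, b, e} | OUT={a, b, e}
  B1: | IN={a, b, e} | OUT={a, b, c, d, e}
  B2: | IN={a, c, d} | OUT={a, b, d, e, f}
  B3: | IN={a, d, f} | OUT={a, b, d, f}
  B4: | IN={a, b, d, f} | OUT={a, b, d, f}
  B5: | IN={a, b, d, f} | OUT={a, b, d}
  B6: | IN={a, b, d} | OUT={}

Merge at B1: OUT[B1] = IN[B0] ⊔ IN[B2] ⊔ IN[B6] = {a, b, c, d, e}

Answer: {a, b, c, d, e}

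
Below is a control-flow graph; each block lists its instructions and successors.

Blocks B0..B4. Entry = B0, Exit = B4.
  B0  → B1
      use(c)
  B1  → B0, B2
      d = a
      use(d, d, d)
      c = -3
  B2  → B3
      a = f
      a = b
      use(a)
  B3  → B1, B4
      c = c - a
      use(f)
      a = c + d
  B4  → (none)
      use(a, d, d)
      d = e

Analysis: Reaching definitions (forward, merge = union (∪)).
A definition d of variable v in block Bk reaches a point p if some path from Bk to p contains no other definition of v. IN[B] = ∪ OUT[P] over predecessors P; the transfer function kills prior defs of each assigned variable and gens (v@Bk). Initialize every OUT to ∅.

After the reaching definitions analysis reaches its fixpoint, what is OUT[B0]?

Per-block solution:
  B0:  IN={a@B3, c@B1, d@B1}  OUT={a@B3, c@B1, d@B1}
  B1:  IN={a@B3, c@B1, c@B3, d@B1}  OUT={a@B3, c@B1, d@B1}
  B2:  IN={a@B3, c@B1, d@B1}  OUT={a@B2, c@B1, d@B1}
  B3:  IN={a@B2, c@B1, d@B1}  OUT={a@B3, c@B3, d@B1}
  B4:  IN={a@B3, c@B3, d@B1}  OUT={a@B3, c@B3, d@B4}

Merge at B0 (entry node, so the boundary value {} is joined with the incoming edge(s)): IN[B0] = {} ⊔ OUT[B1] = {a@B3, c@B1, d@B1}
Applying B0's transfer function to that IN value gives OUT[B0] (row B0 above).

Answer: {a@B3, c@B1, d@B1}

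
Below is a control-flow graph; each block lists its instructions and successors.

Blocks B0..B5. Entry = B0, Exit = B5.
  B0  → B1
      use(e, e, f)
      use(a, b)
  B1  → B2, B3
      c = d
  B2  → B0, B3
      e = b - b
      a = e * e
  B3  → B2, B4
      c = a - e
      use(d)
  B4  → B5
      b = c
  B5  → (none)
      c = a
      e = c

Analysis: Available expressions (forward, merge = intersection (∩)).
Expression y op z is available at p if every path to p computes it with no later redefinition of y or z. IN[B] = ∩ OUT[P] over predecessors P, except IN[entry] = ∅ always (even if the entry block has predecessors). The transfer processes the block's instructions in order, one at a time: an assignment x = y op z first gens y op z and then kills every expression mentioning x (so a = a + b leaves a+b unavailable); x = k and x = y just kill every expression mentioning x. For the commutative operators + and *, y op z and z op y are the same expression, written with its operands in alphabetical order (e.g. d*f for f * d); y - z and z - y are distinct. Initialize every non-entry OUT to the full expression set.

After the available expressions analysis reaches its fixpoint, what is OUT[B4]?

Answer: {a-e}

Working:
Fixpoint table:
  B0:  IN={}  OUT={}
  B1:  IN={}  OUT={}
  B2:  IN={}  OUT={b-b, e*e}
  B3:  IN={}  OUT={a-e}
  B4:  IN={a-e}  OUT={a-e}
  B5:  IN={a-e}  OUT={}

Merge at B4: IN[B4] = OUT[B3] = {a-e}
Applying B4's transfer function to that IN value gives OUT[B4] (row B4 above).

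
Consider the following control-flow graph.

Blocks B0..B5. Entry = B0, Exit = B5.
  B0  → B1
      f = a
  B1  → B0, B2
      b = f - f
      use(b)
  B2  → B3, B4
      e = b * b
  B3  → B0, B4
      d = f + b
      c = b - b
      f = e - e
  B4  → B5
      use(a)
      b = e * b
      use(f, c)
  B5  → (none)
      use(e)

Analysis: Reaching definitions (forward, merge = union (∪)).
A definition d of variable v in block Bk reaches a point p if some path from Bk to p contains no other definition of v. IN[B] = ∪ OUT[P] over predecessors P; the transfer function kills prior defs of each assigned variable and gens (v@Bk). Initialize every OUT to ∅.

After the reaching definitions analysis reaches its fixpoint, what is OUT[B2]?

Answer: {b@B1, c@B3, d@B3, e@B2, f@B0}

Trace:
Per-block solution:
  B0:   IN={b@B1, c@B3, d@B3, e@B2, f@B0, f@B3}   OUT={b@B1, c@B3, d@B3, e@B2, f@B0}
  B1:   IN={b@B1, c@B3, d@B3, e@B2, f@B0}   OUT={b@B1, c@B3, d@B3, e@B2, f@B0}
  B2:   IN={b@B1, c@B3, d@B3, e@B2, f@B0}   OUT={b@B1, c@B3, d@B3, e@B2, f@B0}
  B3:   IN={b@B1, c@B3, d@B3, e@B2, f@B0}   OUT={b@B1, c@B3, d@B3, e@B2, f@B3}
  B4:   IN={b@B1, c@B3, d@B3, e@B2, f@B0, f@B3}   OUT={b@B4, c@B3, d@B3, e@B2, f@B0, f@B3}
  B5:   IN={b@B4, c@B3, d@B3, e@B2, f@B0, f@B3}   OUT={b@B4, c@B3, d@B3, e@B2, f@B0, f@B3}

Merge at B2: IN[B2] = OUT[B1] = {b@B1, c@B3, d@B3, e@B2, f@B0}
Applying B2's transfer function to that IN value gives OUT[B2] (row B2 above).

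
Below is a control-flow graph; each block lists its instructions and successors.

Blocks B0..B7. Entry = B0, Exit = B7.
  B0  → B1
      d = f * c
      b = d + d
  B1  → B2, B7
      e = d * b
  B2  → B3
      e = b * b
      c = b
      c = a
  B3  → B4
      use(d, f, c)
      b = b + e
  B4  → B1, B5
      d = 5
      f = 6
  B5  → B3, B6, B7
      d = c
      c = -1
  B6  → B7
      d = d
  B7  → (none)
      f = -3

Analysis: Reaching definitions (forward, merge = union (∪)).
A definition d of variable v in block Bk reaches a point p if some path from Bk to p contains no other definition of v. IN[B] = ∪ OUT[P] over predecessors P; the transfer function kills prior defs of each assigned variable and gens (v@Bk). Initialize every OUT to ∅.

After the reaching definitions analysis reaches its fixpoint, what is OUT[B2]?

Per-block solution:
  B0:  IN={}  OUT={b@B0, d@B0}
  B1:  IN={b@B0, b@B3, c@B2, c@B5, d@B0, d@B4, e@B2, f@B4}  OUT={b@B0, b@B3, c@B2, c@B5, d@B0, d@B4, e@B1, f@B4}
  B2:  IN={b@B0, b@B3, c@B2, c@B5, d@B0, d@B4, e@B1, f@B4}  OUT={b@B0, b@B3, c@B2, d@B0, d@B4, e@B2, f@B4}
  B3:  IN={b@B0, b@B3, c@B2, c@B5, d@B0, d@B4, d@B5, e@B2, f@B4}  OUT={b@B3, c@B2, c@B5, d@B0, d@B4, d@B5, e@B2, f@B4}
  B4:  IN={b@B3, c@B2, c@B5, d@B0, d@B4, d@B5, e@B2, f@B4}  OUT={b@B3, c@B2, c@B5, d@B4, e@B2, f@B4}
  B5:  IN={b@B3, c@B2, c@B5, d@B4, e@B2, f@B4}  OUT={b@B3, c@B5, d@B5, e@B2, f@B4}
  B6:  IN={b@B3, c@B5, d@B5, e@B2, f@B4}  OUT={b@B3, c@B5, d@B6, e@B2, f@B4}
  B7:  IN={b@B0, b@B3, c@B2, c@B5, d@B0, d@B4, d@B5, d@B6, e@B1, e@B2, f@B4}  OUT={b@B0, b@B3, c@B2, c@B5, d@B0, d@B4, d@B5, d@B6, e@B1, e@B2, f@B7}

Merge at B2: IN[B2] = OUT[B1] = {b@B0, b@B3, c@B2, c@B5, d@B0, d@B4, e@B1, f@B4}
Applying B2's transfer function to that IN value gives OUT[B2] (row B2 above).

Answer: {b@B0, b@B3, c@B2, d@B0, d@B4, e@B2, f@B4}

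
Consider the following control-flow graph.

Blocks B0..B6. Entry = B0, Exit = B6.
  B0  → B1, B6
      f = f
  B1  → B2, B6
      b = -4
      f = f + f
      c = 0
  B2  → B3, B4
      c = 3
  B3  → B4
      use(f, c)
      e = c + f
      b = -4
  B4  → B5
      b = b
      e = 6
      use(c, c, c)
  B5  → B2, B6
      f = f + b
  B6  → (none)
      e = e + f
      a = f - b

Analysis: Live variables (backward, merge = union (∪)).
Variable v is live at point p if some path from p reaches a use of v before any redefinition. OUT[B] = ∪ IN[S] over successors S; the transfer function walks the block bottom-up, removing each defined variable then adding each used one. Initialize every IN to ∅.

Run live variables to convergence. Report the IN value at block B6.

Converged values:
  B0:  IN={b, e, f}  OUT={b, e, f}
  B1:  IN={e, f}  OUT={b, e, f}
  B2:  IN={b, f}  OUT={b, c, f}
  B3:  IN={c, f}  OUT={b, c, f}
  B4:  IN={b, c, f}  OUT={b, e, f}
  B5:  IN={b, e, f}  OUT={b, e, f}
  B6:  IN={b, e, f}  OUT={}

B6 is the boundary node: OUT[B6] = {}
Applying B6's transfer function to that OUT value gives IN[B6] (row B6 above).

Answer: {b, e, f}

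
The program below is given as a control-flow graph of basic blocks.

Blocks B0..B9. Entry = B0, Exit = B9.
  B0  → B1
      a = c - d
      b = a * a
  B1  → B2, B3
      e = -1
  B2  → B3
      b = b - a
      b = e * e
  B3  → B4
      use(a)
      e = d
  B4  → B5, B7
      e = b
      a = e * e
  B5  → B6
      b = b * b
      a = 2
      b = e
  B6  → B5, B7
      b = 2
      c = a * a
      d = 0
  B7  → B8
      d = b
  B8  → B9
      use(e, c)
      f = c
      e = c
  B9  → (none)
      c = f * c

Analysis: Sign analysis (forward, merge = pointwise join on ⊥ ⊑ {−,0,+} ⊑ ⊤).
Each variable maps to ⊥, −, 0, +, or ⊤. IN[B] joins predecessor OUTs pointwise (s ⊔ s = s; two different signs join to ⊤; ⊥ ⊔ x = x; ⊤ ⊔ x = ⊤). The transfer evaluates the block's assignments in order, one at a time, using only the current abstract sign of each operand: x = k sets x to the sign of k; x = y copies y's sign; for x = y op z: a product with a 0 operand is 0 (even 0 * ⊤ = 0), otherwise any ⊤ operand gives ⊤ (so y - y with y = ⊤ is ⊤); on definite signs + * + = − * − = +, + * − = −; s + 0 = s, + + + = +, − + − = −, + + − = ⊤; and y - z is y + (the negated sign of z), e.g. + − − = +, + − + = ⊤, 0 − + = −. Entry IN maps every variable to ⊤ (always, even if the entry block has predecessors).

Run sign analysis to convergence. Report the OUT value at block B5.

Answer: {a: +, b: ⊤, c: ⊤, d: ⊤, e: ⊤, f: ⊤}

Working:
Fixpoint table:
  B0:   IN=(all ⊤)   OUT=(all ⊤)
  B1:   IN=(all ⊤)   OUT={e:-; rest ⊤}
  B2:   IN={e:-; rest ⊤}   OUT={b:+, e:-; rest ⊤}
  B3:   IN={e:-; rest ⊤}   OUT=(all ⊤)
  B4:   IN=(all ⊤)   OUT=(all ⊤)
  B5:   IN=(all ⊤)   OUT={a:+; rest ⊤}
  B6:   IN={a:+; rest ⊤}   OUT={a:+, b:+, c:+, d:0; rest ⊤}
  B7:   IN=(all ⊤)   OUT=(all ⊤)
  B8:   IN=(all ⊤)   OUT=(all ⊤)
  B9:   IN=(all ⊤)   OUT=(all ⊤)

Merge at B5: IN[B5] = OUT[B4] ⊔ OUT[B6] = {a: ⊤, b: ⊤, c: ⊤, d: ⊤, e: ⊤, f: ⊤}
Applying B5's transfer function to that IN value gives OUT[B5] (row B5 above).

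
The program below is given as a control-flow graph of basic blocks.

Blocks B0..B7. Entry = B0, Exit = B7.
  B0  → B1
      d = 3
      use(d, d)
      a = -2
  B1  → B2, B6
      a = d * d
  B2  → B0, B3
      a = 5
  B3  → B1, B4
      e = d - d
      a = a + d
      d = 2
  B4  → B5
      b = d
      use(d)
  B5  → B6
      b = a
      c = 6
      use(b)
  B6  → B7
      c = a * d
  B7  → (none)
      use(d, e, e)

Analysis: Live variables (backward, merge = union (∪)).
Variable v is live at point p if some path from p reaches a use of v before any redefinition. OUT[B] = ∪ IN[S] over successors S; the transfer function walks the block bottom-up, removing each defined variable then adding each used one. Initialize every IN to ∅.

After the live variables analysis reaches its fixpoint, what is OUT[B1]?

Answer: {a, d, e}

Working:
Fixpoint table:
  B0: | IN={e} | OUT={d, e}
  B1: | IN={d, e} | OUT={a, d, e}
  B2: | IN={d, e} | OUT={a, d, e}
  B3: | IN={a, d} | OUT={a, d, e}
  B4: | IN={a, d, e} | OUT={a, d, e}
  B5: | IN={a, d, e} | OUT={a, d, e}
  B6: | IN={a, d, e} | OUT={d, e}
  B7: | IN={d, e} | OUT={}

Merge at B1: OUT[B1] = IN[B2] ⊔ IN[B6] = {a, d, e}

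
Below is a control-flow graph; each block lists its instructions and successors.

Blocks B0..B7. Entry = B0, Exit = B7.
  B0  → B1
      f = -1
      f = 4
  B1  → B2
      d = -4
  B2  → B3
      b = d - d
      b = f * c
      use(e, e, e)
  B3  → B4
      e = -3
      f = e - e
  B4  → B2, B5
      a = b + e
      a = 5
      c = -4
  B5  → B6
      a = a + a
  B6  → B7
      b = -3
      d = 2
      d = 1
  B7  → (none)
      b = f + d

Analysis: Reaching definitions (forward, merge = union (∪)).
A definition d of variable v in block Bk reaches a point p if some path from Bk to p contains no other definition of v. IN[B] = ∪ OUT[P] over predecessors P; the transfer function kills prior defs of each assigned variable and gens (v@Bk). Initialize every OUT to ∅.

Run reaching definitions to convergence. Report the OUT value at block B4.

Per-block solution:
  B0:  IN={}  OUT={f@B0}
  B1:  IN={f@B0}  OUT={d@B1, f@B0}
  B2:  IN={a@B4, b@B2, c@B4, d@B1, e@B3, f@B0, f@B3}  OUT={a@B4, b@B2, c@B4, d@B1, e@B3, f@B0, f@B3}
  B3:  IN={a@B4, b@B2, c@B4, d@B1, e@B3, f@B0, f@B3}  OUT={a@B4, b@B2, c@B4, d@B1, e@B3, f@B3}
  B4:  IN={a@B4, b@B2, c@B4, d@B1, e@B3, f@B3}  OUT={a@B4, b@B2, c@B4, d@B1, e@B3, f@B3}
  B5:  IN={a@B4, b@B2, c@B4, d@B1, e@B3, f@B3}  OUT={a@B5, b@B2, c@B4, d@B1, e@B3, f@B3}
  B6:  IN={a@B5, b@B2, c@B4, d@B1, e@B3, f@B3}  OUT={a@B5, b@B6, c@B4, d@B6, e@B3, f@B3}
  B7:  IN={a@B5, b@B6, c@B4, d@B6, e@B3, f@B3}  OUT={a@B5, b@B7, c@B4, d@B6, e@B3, f@B3}

Merge at B4: IN[B4] = OUT[B3] = {a@B4, b@B2, c@B4, d@B1, e@B3, f@B3}
Applying B4's transfer function to that IN value gives OUT[B4] (row B4 above).

Answer: {a@B4, b@B2, c@B4, d@B1, e@B3, f@B3}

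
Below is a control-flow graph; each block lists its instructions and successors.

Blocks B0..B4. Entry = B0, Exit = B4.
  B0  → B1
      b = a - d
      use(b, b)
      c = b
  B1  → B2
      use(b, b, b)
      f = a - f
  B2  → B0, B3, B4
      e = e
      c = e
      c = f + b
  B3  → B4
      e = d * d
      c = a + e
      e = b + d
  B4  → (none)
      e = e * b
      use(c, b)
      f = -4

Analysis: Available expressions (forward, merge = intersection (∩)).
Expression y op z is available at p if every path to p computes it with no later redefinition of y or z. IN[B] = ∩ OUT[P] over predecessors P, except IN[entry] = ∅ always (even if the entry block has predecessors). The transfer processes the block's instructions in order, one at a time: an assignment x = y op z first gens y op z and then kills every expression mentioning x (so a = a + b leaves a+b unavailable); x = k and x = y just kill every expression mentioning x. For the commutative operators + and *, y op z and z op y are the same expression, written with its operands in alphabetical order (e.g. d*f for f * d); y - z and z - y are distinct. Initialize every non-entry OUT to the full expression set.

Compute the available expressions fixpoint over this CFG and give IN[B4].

Converged values:
  B0: | IN={} | OUT={a-d}
  B1: | IN={a-d} | OUT={a-d}
  B2: | IN={a-d} | OUT={a-d, b+f}
  B3: | IN={a-d, b+f} | OUT={a-d, b+d, b+f, d*d}
  B4: | IN={a-d, b+f} | OUT={a-d}

Merge at B4: IN[B4] = OUT[B2] ∩ OUT[B3] = {a-d, b+f}

Answer: {a-d, b+f}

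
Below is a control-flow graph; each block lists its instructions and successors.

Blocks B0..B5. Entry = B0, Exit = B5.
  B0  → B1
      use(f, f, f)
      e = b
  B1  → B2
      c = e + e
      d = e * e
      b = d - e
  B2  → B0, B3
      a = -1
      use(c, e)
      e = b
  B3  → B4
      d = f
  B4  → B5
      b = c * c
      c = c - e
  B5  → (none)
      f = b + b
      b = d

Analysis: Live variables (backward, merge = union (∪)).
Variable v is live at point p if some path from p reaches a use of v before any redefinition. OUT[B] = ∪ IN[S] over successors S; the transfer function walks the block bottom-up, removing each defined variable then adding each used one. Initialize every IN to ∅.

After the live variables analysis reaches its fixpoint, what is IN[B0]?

Fixpoint table:
  B0:  IN={b, f}  OUT={e, f}
  B1:  IN={e, f}  OUT={b, c, e, f}
  B2:  IN={b, c, e, f}  OUT={b, c, e, f}
  B3:  IN={c, e, f}  OUT={c, d, e}
  B4:  IN={c, d, e}  OUT={b, d}
  B5:  IN={b, d}  OUT={}

Merge at B0: OUT[B0] = IN[B1] = {e, f}
Applying B0's transfer function to that OUT value gives IN[B0] (row B0 above).

Answer: {b, f}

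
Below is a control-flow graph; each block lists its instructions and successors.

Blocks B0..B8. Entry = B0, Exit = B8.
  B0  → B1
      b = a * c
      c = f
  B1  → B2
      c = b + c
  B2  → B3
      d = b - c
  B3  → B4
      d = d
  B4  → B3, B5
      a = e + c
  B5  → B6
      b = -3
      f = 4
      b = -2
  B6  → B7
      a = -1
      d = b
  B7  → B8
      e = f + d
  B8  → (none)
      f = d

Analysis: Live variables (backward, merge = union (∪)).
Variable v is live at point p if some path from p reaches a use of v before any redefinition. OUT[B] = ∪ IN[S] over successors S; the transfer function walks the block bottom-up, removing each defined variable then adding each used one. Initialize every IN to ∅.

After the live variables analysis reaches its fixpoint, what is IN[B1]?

Answer: {b, c, e}

Working:
Per-block solution:
  B0:  IN={a, c, e, f}  OUT={b, c, e}
  B1:  IN={b, c, e}  OUT={b, c, e}
  B2:  IN={b, c, e}  OUT={c, d, e}
  B3:  IN={c, d, e}  OUT={c, d, e}
  B4:  IN={c, d, e}  OUT={c, d, e}
  B5:  IN={}  OUT={b, f}
  B6:  IN={b, f}  OUT={d, f}
  B7:  IN={d, f}  OUT={d}
  B8:  IN={d}  OUT={}

Merge at B1: OUT[B1] = IN[B2] = {b, c, e}
Applying B1's transfer function to that OUT value gives IN[B1] (row B1 above).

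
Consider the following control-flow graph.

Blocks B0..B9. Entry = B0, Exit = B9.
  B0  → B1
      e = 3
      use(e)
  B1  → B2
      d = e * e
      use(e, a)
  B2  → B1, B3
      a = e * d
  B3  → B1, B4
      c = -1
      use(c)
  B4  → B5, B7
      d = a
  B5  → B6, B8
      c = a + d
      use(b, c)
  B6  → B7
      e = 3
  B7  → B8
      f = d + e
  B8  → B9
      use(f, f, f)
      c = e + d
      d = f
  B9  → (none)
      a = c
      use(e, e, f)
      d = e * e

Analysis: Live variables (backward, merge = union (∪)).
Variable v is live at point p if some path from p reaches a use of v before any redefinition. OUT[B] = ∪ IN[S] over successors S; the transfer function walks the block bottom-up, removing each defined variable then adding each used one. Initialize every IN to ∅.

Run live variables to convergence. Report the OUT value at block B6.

Answer: {d, e}

Derivation:
Fixpoint table:
  B0: | IN={a, b, f} | OUT={a, b, e, f}
  B1: | IN={a, b, e, f} | OUT={b, d, e, f}
  B2: | IN={b, d, e, f} | OUT={a, b, e, f}
  B3: | IN={a, b, e, f} | OUT={a, b, e, f}
  B4: | IN={a, b, e, f} | OUT={a, b, d, e, f}
  B5: | IN={a, b, d, e, f} | OUT={d, e, f}
  B6: | IN={d} | OUT={d, e}
  B7: | IN={d, e} | OUT={d, e, f}
  B8: | IN={d, e, f} | OUT={c, e, f}
  B9: | IN={c, e, f} | OUT={}

Merge at B6: OUT[B6] = IN[B7] = {d, e}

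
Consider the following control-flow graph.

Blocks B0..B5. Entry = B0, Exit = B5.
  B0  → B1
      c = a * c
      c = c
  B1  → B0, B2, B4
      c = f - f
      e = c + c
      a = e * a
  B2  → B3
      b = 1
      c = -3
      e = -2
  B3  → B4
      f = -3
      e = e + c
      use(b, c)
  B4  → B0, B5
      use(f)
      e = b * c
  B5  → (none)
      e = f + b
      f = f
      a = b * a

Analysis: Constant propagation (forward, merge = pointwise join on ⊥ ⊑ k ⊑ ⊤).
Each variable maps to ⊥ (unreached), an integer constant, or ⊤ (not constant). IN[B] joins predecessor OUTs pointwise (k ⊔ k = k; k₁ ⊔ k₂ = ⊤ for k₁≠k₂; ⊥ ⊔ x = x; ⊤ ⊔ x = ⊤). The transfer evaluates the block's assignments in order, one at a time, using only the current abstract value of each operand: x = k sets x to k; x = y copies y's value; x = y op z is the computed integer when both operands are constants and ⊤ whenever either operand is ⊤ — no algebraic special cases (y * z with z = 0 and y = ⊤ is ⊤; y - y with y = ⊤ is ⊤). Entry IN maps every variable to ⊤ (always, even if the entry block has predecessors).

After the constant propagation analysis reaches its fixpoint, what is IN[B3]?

Answer: {a: ⊤, b: 1, c: -3, d: ⊤, e: -2, f: ⊤}

Trace:
Fixpoint table:
  B0:   IN=(all ⊤)   OUT=(all ⊤)
  B1:   IN=(all ⊤)   OUT=(all ⊤)
  B2:   IN=(all ⊤)   OUT={b:1, c:-3, e:-2; rest ⊤}
  B3:   IN={b:1, c:-3, e:-2; rest ⊤}   OUT={b:1, c:-3, e:-5, f:-3; rest ⊤}
  B4:   IN=(all ⊤)   OUT=(all ⊤)
  B5:   IN=(all ⊤)   OUT=(all ⊤)

Merge at B3: IN[B3] = OUT[B2] = {a: ⊤, b: 1, c: -3, d: ⊤, e: -2, f: ⊤}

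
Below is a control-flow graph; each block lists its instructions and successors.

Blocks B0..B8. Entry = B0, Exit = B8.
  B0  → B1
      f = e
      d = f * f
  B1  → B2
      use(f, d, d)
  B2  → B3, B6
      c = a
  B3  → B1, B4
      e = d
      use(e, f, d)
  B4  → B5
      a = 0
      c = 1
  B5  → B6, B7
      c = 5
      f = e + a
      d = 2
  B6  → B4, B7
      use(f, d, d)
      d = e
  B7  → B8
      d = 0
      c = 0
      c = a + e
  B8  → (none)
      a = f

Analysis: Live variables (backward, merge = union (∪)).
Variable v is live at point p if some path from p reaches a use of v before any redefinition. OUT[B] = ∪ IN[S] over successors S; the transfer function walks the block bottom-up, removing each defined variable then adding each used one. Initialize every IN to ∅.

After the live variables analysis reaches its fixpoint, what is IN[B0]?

Answer: {a, e}

Trace:
Fixpoint table:
  B0:  IN={a, e}  OUT={a, d, e, f}
  B1:  IN={a, d, e, f}  OUT={a, d, e, f}
  B2:  IN={a, d, e, f}  OUT={a, d, e, f}
  B3:  IN={a, d, f}  OUT={a, d, e, f}
  B4:  IN={e}  OUT={a, e}
  B5:  IN={a, e}  OUT={a, d, e, f}
  B6:  IN={a, d, e, f}  OUT={a, e, f}
  B7:  IN={a, e, f}  OUT={f}
  B8:  IN={f}  OUT={}

Merge at B0: OUT[B0] = IN[B1] = {a, d, e, f}
Applying B0's transfer function to that OUT value gives IN[B0] (row B0 above).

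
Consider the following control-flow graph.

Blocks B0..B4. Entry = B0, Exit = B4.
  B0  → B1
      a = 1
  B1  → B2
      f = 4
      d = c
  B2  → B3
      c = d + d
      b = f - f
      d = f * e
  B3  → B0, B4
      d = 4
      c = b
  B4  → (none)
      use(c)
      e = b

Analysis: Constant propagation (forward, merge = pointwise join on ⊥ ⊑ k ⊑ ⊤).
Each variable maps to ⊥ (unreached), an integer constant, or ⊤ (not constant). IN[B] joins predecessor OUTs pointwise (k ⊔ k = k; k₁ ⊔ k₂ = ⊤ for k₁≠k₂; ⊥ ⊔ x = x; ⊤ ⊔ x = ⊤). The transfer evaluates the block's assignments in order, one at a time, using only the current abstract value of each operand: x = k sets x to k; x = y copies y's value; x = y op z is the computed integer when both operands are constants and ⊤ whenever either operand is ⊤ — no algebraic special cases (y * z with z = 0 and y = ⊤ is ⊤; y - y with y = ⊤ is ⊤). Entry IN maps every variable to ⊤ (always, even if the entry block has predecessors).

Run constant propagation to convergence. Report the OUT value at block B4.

Answer: {a: 1, b: 0, c: 0, d: 4, e: 0, f: 4}

Derivation:
Fixpoint table:
  B0: | IN=(all ⊤) | OUT={a:1; rest ⊤}
  B1: | IN={a:1; rest ⊤} | OUT={a:1, f:4; rest ⊤}
  B2: | IN={a:1, f:4; rest ⊤} | OUT={a:1, b:0, f:4; rest ⊤}
  B3: | IN={a:1, b:0, f:4; rest ⊤} | OUT={a:1, b:0, c:0, d:4, f:4; rest ⊤}
  B4: | IN={a:1, b:0, c:0, d:4, f:4; rest ⊤} | OUT={a:1, b:0, c:0, d:4, e:0, f:4; rest ⊤}

Merge at B4: IN[B4] = OUT[B3] = {a: 1, b: 0, c: 0, d: 4, e: ⊤, f: 4}
Applying B4's transfer function to that IN value gives OUT[B4] (row B4 above).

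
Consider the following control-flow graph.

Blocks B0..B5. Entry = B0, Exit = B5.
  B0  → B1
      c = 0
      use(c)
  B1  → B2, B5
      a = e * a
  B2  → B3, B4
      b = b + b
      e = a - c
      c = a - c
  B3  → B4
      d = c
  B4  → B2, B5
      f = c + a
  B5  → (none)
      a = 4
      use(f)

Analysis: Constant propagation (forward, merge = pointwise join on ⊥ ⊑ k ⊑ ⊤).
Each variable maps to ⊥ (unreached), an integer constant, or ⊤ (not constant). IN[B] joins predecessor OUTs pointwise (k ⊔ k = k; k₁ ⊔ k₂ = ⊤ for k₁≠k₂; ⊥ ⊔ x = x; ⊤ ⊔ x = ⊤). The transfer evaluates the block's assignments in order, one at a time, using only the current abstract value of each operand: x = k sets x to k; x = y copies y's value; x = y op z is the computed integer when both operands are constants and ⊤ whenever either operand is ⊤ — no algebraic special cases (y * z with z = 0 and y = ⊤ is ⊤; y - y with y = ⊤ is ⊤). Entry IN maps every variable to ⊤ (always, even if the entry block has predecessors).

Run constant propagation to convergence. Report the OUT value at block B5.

Answer: {a: 4, b: ⊤, c: ⊤, d: ⊤, e: ⊤, f: ⊤}

Working:
Per-block solution:
  B0:   IN=(all ⊤)   OUT={c:0; rest ⊤}
  B1:   IN={c:0; rest ⊤}   OUT={c:0; rest ⊤}
  B2:   IN=(all ⊤)   OUT=(all ⊤)
  B3:   IN=(all ⊤)   OUT=(all ⊤)
  B4:   IN=(all ⊤)   OUT=(all ⊤)
  B5:   IN=(all ⊤)   OUT={a:4; rest ⊤}

Merge at B5: IN[B5] = OUT[B1] ⊔ OUT[B4] = {a: ⊤, b: ⊤, c: ⊤, d: ⊤, e: ⊤, f: ⊤}
Applying B5's transfer function to that IN value gives OUT[B5] (row B5 above).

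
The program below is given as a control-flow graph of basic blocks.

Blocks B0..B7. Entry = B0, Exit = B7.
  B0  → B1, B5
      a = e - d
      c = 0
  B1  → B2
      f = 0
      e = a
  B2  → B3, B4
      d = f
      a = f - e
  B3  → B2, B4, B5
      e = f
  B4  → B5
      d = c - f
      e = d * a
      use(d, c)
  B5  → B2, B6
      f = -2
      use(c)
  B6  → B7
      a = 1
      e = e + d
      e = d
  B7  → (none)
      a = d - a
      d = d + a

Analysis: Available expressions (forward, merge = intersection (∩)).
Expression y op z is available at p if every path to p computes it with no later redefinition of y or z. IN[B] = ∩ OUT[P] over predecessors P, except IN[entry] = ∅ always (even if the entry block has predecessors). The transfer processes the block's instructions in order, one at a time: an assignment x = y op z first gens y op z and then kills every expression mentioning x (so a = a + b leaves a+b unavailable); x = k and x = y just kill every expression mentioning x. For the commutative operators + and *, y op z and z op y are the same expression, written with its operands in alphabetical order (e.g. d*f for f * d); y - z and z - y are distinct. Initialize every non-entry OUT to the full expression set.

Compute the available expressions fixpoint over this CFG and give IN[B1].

Answer: {e-d}

Derivation:
Converged values:
  B0:   IN={}   OUT={e-d}
  B1:   IN={e-d}   OUT={}
  B2:   IN={}   OUT={f-e}
  B3:   IN={f-e}   OUT={}
  B4:   IN={}   OUT={a*d, c-f}
  B5:   IN={}   OUT={}
  B6:   IN={}   OUT={}
  B7:   IN={}   OUT={}

Merge at B1: IN[B1] = OUT[B0] = {e-d}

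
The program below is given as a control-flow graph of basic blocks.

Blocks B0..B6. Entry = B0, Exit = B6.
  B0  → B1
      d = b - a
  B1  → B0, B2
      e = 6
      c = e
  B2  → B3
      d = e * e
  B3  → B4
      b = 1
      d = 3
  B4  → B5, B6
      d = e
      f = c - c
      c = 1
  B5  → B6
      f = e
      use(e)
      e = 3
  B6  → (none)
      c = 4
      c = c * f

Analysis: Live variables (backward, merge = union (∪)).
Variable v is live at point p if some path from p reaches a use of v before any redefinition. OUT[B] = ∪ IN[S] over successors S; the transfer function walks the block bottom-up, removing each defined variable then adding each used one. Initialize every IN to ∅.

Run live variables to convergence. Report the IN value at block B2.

Answer: {c, e}

Derivation:
Converged values:
  B0:   IN={a, b}   OUT={a, b}
  B1:   IN={a, b}   OUT={a, b, c, e}
  B2:   IN={c, e}   OUT={c, e}
  B3:   IN={c, e}   OUT={c, e}
  B4:   IN={c, e}   OUT={e, f}
  B5:   IN={e}   OUT={f}
  B6:   IN={f}   OUT={}

Merge at B2: OUT[B2] = IN[B3] = {c, e}
Applying B2's transfer function to that OUT value gives IN[B2] (row B2 above).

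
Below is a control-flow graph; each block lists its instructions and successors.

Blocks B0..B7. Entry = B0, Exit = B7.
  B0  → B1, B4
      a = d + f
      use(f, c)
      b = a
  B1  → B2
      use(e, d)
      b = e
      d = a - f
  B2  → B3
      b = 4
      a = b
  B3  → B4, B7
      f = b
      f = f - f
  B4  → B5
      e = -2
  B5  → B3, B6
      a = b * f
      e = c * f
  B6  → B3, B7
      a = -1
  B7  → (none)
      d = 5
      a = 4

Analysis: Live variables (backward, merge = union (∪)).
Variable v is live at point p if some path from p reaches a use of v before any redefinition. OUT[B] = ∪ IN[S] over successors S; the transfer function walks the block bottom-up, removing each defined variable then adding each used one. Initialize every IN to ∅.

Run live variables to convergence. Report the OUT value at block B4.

Per-block solution:
  B0: | IN={c, d, e, f} | OUT={a, b, c, d, e, f}
  B1: | IN={a, c, d, e, f} | OUT={c}
  B2: | IN={c} | OUT={b, c}
  B3: | IN={b, c} | OUT={b, c, f}
  B4: | IN={b, c, f} | OUT={b, c, f}
  B5: | IN={b, c, f} | OUT={b, c}
  B6: | IN={b, c} | OUT={b, c}
  B7: | IN={} | OUT={}

Merge at B4: OUT[B4] = IN[B5] = {b, c, f}

Answer: {b, c, f}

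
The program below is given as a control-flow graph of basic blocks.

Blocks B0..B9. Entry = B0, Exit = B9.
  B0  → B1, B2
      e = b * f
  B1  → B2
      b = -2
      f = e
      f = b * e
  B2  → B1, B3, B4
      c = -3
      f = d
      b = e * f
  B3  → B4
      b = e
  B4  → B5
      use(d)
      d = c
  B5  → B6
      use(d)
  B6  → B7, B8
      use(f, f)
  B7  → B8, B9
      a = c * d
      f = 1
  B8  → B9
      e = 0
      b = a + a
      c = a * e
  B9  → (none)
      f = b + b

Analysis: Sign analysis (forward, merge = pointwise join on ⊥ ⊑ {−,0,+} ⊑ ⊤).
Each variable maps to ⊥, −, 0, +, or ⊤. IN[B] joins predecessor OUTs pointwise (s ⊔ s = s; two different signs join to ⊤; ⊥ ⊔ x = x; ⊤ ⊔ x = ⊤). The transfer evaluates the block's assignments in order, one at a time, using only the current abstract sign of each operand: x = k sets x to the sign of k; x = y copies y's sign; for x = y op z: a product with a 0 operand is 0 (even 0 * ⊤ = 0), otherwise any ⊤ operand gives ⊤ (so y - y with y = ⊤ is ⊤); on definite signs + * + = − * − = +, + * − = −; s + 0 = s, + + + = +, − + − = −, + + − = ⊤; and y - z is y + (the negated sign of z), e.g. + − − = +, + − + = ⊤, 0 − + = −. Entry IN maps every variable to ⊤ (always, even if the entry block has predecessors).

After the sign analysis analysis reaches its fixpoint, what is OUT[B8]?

Fixpoint table:
  B0:   IN=(all ⊤)   OUT=(all ⊤)
  B1:   IN=(all ⊤)   OUT={b:-; rest ⊤}
  B2:   IN=(all ⊤)   OUT={c:-; rest ⊤}
  B3:   IN={c:-; rest ⊤}   OUT={c:-; rest ⊤}
  B4:   IN={c:-; rest ⊤}   OUT={c:-, d:-; rest ⊤}
  B5:   IN={c:-, d:-; rest ⊤}   OUT={c:-, d:-; rest ⊤}
  B6:   IN={c:-, d:-; rest ⊤}   OUT={c:-, d:-; rest ⊤}
  B7:   IN={c:-, d:-; rest ⊤}   OUT={a:+, c:-, d:-, f:+; rest ⊤}
  B8:   IN={c:-, d:-; rest ⊤}   OUT={c:0, d:-, e:0; rest ⊤}
  B9:   IN={d:-; rest ⊤}   OUT={d:-; rest ⊤}

Merge at B8: IN[B8] = OUT[B6] ⊔ OUT[B7] = {a: ⊤, b: ⊤, c: -, d: -, e: ⊤, f: ⊤}
Applying B8's transfer function to that IN value gives OUT[B8] (row B8 above).

Answer: {a: ⊤, b: ⊤, c: 0, d: -, e: 0, f: ⊤}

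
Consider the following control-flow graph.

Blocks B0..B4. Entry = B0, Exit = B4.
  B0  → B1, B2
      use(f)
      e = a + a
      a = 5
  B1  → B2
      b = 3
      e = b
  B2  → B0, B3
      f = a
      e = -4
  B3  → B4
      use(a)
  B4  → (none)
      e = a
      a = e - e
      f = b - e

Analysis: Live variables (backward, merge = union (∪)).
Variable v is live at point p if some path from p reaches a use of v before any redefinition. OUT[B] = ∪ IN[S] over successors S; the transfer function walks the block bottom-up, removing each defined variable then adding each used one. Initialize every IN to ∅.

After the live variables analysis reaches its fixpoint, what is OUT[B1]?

Converged values:
  B0: | IN={a, b, f} | OUT={a, b}
  B1: | IN={a} | OUT={a, b}
  B2: | IN={a, b} | OUT={a, b, f}
  B3: | IN={a, b} | OUT={a, b}
  B4: | IN={a, b} | OUT={}

Merge at B1: OUT[B1] = IN[B2] = {a, b}

Answer: {a, b}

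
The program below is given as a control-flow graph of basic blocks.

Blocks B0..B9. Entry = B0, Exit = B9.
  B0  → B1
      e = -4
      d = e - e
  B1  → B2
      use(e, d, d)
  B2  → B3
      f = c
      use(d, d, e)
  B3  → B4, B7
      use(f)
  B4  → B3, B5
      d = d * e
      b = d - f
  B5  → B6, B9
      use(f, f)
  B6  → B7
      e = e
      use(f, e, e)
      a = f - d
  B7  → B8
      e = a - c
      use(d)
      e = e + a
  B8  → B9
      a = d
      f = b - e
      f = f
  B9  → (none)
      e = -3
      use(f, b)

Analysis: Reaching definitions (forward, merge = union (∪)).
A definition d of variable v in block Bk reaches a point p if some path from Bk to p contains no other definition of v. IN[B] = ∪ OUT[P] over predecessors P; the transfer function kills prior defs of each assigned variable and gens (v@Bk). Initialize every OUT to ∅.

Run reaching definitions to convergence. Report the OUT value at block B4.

Converged values:
  B0:  IN={}  OUT={d@B0, e@B0}
  B1:  IN={d@B0, e@B0}  OUT={d@B0, e@B0}
  B2:  IN={d@B0, e@B0}  OUT={d@B0, e@B0, f@B2}
  B3:  IN={b@B4, d@B0, d@B4, e@B0, f@B2}  OUT={b@B4, d@B0, d@B4, e@B0, f@B2}
  B4:  IN={b@B4, d@B0, d@B4, e@B0, f@B2}  OUT={b@B4, d@B4, e@B0, f@B2}
  B5:  IN={b@B4, d@B4, e@B0, f@B2}  OUT={b@B4, d@B4, e@B0, f@B2}
  B6:  IN={b@B4, d@B4, e@B0, f@B2}  OUT={a@B6, b@B4, d@B4, e@B6, f@B2}
  B7:  IN={a@B6, b@B4, d@B0, d@B4, e@B0, e@B6, f@B2}  OUT={a@B6, b@B4, d@B0, d@B4, e@B7, f@B2}
  B8:  IN={a@B6, b@B4, d@B0, d@B4, e@B7, f@B2}  OUT={a@B8, b@B4, d@B0, d@B4, e@B7, f@B8}
  B9:  IN={a@B8, b@B4, d@B0, d@B4, e@B0, e@B7, f@B2, f@B8}  OUT={a@B8, b@B4, d@B0, d@B4, e@B9, f@B2, f@B8}

Merge at B4: IN[B4] = OUT[B3] = {b@B4, d@B0, d@B4, e@B0, f@B2}
Applying B4's transfer function to that IN value gives OUT[B4] (row B4 above).

Answer: {b@B4, d@B4, e@B0, f@B2}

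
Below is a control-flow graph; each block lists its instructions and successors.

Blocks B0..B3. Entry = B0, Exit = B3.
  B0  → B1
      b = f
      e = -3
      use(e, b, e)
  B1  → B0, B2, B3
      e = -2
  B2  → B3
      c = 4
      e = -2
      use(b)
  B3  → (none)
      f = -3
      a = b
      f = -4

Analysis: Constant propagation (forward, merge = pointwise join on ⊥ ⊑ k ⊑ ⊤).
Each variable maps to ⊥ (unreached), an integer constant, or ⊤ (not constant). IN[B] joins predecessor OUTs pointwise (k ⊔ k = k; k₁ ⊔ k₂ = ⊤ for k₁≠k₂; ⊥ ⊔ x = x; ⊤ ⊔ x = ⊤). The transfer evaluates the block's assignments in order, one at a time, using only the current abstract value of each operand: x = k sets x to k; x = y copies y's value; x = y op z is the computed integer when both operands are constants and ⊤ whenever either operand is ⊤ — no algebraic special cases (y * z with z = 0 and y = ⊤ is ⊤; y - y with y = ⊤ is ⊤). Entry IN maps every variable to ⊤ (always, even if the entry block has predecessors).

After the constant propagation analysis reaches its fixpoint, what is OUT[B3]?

Per-block solution:
  B0:   IN=(all ⊤)   OUT={e:-3; rest ⊤}
  B1:   IN={e:-3; rest ⊤}   OUT={e:-2; rest ⊤}
  B2:   IN={e:-2; rest ⊤}   OUT={c:4, e:-2; rest ⊤}
  B3:   IN={e:-2; rest ⊤}   OUT={e:-2, f:-4; rest ⊤}

Merge at B3: IN[B3] = OUT[B1] ⊔ OUT[B2] = {a: ⊤, b: ⊤, c: ⊤, d: ⊤, e: -2, f: ⊤}
Applying B3's transfer function to that IN value gives OUT[B3] (row B3 above).

Answer: {a: ⊤, b: ⊤, c: ⊤, d: ⊤, e: -2, f: -4}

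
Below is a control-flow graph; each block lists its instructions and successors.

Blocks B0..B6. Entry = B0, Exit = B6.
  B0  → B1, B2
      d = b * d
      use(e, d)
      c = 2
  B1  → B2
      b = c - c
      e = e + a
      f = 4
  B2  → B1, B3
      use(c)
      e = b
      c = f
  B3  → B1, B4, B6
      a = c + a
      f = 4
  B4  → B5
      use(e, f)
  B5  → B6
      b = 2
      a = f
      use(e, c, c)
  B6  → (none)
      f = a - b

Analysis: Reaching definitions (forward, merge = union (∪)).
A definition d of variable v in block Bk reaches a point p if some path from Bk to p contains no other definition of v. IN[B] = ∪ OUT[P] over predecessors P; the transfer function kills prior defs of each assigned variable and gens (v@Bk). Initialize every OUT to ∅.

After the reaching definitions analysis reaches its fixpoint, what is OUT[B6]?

Converged values:
  B0:   IN={}   OUT={c@B0, d@B0}
  B1:   IN={a@B3, b@B1, c@B0, c@B2, d@B0, e@B2, f@B1, f@B3}   OUT={a@B3, b@B1, c@B0, c@B2, d@B0, e@B1, f@B1}
  B2:   IN={a@B3, b@B1, c@B0, c@B2, d@B0, e@B1, f@B1}   OUT={a@B3, b@B1, c@B2, d@B0, e@B2, f@B1}
  B3:   IN={a@B3, b@B1, c@B2, d@B0, e@B2, f@B1}   OUT={a@B3, b@B1, c@B2, d@B0, e@B2, f@B3}
  B4:   IN={a@B3, b@B1, c@B2, d@B0, e@B2, f@B3}   OUT={a@B3, b@B1, c@B2, d@B0, e@B2, f@B3}
  B5:   IN={a@B3, b@B1, c@B2, d@B0, e@B2, f@B3}   OUT={a@B5, b@B5, c@B2, d@B0, e@B2, f@B3}
  B6:   IN={a@B3, a@B5, b@B1, b@B5, c@B2, d@B0, e@B2, f@B3}   OUT={a@B3, a@B5, b@B1, b@B5, c@B2, d@B0, e@B2, f@B6}

Merge at B6: IN[B6] = OUT[B3] ⊔ OUT[B5] = {a@B3, a@B5, b@B1, b@B5, c@B2, d@B0, e@B2, f@B3}
Applying B6's transfer function to that IN value gives OUT[B6] (row B6 above).

Answer: {a@B3, a@B5, b@B1, b@B5, c@B2, d@B0, e@B2, f@B6}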